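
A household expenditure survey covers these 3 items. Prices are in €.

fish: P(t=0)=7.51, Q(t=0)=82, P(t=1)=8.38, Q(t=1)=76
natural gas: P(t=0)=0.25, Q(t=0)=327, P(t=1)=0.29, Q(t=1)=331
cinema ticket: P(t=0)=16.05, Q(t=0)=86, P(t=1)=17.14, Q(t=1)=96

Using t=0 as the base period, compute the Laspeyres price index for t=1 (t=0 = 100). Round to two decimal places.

108.57

Laspeyres price index uses base-period quantities as weights.
ΣP(t=1)·Q(t=0) = 8.38×82 + 0.29×327 + 17.14×86 = 687.16 + 94.83 + 1474.04 = 2256.03
ΣP(t=0)·Q(t=0) = 7.51×82 + 0.25×327 + 16.05×86 = 615.82 + 81.75 + 1380.3 = 2077.87
Index = 2256.03 / 2077.87 × 100 = 108.5742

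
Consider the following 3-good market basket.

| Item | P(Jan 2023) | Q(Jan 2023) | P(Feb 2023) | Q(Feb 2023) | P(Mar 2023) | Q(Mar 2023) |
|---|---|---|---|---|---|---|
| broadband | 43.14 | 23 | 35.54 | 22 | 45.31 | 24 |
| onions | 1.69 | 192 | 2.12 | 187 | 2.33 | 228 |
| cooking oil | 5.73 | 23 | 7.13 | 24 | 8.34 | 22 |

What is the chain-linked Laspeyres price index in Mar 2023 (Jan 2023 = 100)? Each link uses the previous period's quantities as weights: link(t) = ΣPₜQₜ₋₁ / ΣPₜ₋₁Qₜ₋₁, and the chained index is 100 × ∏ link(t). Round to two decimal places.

Link Jan 2023→Feb 2023:
ΣP(Feb 2023)Q(Jan 2023) = 35.54×23 + 2.12×192 + 7.13×23 = 817.42 + 407.04 + 163.99 = 1388.45
ΣP(Jan 2023)Q(Jan 2023) = 43.14×23 + 1.69×192 + 5.73×23 = 992.22 + 324.48 + 131.79 = 1448.49
link = 1388.45/1448.49 = 0.958550
Link Feb 2023→Mar 2023:
ΣP(Mar 2023)Q(Feb 2023) = 45.31×22 + 2.33×187 + 8.34×24 = 996.82 + 435.71 + 200.16 = 1632.69
ΣP(Feb 2023)Q(Feb 2023) = 35.54×22 + 2.12×187 + 7.13×24 = 781.88 + 396.44 + 171.12 = 1349.44
link = 1632.69/1349.44 = 1.209902
Chained index = 100 × 0.958550 × 1.209902 = 115.9751

115.98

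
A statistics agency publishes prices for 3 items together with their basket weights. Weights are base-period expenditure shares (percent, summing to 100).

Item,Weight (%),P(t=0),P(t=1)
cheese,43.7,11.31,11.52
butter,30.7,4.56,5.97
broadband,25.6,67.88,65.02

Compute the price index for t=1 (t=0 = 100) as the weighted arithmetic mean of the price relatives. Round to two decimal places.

cheese: 43.7 × (11.52/11.31) = 43.7 × 1.018568 = 44.5114
butter: 30.7 × (5.97/4.56) = 30.7 × 1.309211 = 40.1928
broadband: 25.6 × (65.02/67.88) = 25.6 × 0.957867 = 24.5214
Index = Σ wᵢ·(p₁ᵢ/p₀ᵢ) = 44.5114 + 40.1928 + 24.5214 = 109.2256

109.23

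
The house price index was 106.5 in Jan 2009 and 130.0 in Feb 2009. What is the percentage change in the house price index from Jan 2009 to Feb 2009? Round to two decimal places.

22.07%

Change = (130.0 − 106.5) / 106.5 × 100
       = 23.5 / 106.5 × 100 = 22.0657%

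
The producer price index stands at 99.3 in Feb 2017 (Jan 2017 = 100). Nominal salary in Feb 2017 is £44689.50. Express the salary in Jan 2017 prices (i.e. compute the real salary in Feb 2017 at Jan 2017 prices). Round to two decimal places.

Real = Nominal ÷ (Index/100) = 44689.50 ÷ (99.3/100)
     = 44689.50 ÷ 0.993 = 45004.5317

45004.53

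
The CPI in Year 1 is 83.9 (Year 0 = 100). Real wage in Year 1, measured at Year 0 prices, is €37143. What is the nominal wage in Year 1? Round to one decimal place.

31163.0

Nominal = Real × (Index/100) = 37143 × (83.9/100)
        = 37143 × 0.839 = 31162.9770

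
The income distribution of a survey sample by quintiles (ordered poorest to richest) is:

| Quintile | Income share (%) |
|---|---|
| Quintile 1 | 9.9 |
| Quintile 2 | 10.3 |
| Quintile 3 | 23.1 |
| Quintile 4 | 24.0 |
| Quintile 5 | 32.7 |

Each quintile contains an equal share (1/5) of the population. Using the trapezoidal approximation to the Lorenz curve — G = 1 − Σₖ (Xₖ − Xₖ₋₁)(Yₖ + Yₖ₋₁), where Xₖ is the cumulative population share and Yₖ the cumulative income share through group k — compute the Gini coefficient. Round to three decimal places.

0.237

Cumulative income shares Yₖ: 0.0990, 0.2020, 0.4330, 0.6730, 1.0000
Σ (Xₖ−Xₖ₋₁)(Yₖ+Yₖ₋₁) = (1/5)(0.0990+0.0000) + (1/5)(0.2020+0.0990) + (1/5)(0.4330+0.2020) + (1/5)(0.6730+0.4330) + (1/5)(1.0000+0.6730)
  = 0.0198 + 0.0602 + 0.1270 + 0.2212 + 0.3346 = 0.7628
G = 1 − 0.7628 = 0.2372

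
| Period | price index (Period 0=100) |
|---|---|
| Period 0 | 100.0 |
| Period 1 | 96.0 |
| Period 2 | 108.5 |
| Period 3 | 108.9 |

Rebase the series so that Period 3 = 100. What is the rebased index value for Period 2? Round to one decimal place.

99.6

Rebased(Period 2) = 108.5 / 108.9 × 100 = 99.6327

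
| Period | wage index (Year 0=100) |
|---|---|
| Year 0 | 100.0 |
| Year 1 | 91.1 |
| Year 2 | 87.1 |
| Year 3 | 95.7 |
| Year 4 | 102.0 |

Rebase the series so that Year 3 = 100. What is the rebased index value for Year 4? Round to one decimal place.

Rebased(Year 4) = 102.0 / 95.7 × 100 = 106.5831

106.6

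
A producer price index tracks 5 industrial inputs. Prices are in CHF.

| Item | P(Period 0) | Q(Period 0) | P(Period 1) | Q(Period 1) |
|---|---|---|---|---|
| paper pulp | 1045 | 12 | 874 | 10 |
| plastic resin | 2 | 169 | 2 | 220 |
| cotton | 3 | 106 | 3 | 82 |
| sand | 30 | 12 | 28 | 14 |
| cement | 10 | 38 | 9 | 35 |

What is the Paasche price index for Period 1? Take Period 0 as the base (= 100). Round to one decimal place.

Paasche price index uses current-period quantities as weights.
ΣP(Period 1)·Q(Period 1) = 874×10 + 2×220 + 3×82 + 28×14 + 9×35 = 8740 + 440 + 246 + 392 + 315 = 10133
ΣP(Period 0)·Q(Period 1) = 1045×10 + 2×220 + 3×82 + 30×14 + 10×35 = 10450 + 440 + 246 + 420 + 350 = 11906
Index = 10133 / 11906 × 100 = 85.1083

85.1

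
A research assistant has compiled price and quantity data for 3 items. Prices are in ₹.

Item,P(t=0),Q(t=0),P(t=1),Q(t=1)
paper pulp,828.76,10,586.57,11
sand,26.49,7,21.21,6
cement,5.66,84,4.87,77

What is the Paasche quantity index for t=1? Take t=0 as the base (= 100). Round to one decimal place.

108.3

Paasche quantity index uses current-period prices as weights.
ΣP(t=1)·Q(t=1) = 586.57×11 + 21.21×6 + 4.87×77 = 6452.27 + 127.26 + 374.99 = 6954.52
ΣP(t=1)·Q(t=0) = 586.57×10 + 21.21×7 + 4.87×84 = 5865.7 + 148.47 + 409.08 = 6423.25
Index = 6954.52 / 6423.25 × 100 = 108.2710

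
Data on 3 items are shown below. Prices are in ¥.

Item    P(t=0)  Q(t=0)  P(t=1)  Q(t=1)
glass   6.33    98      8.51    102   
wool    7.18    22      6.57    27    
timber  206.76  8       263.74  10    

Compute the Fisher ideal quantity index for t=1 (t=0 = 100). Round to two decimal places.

119.38

Laspeyres component (base-period weights):
ΣP(t=0)Q(t=1) = 6.33×102 + 7.18×27 + 206.76×10 = 645.66 + 193.86 + 2067.6 = 2907.12
ΣP(t=0)Q(t=0) = 6.33×98 + 7.18×22 + 206.76×8 = 620.34 + 157.96 + 1654.08 = 2432.38
L = 2907.12 / 2432.38 × 100 = 119.5175
Paasche component (current-period weights):
ΣP(t=1)Q(t=1) = 8.51×102 + 6.57×27 + 263.74×10 = 868.02 + 177.39 + 2637.4 = 3682.81
ΣP(t=1)Q(t=0) = 8.51×98 + 6.57×22 + 263.74×8 = 833.98 + 144.54 + 2109.92 = 3088.44
P = 3682.81 / 3088.44 × 100 = 119.2450
Fisher = √(L × P) = √(119.5175 × 119.2450) = 119.3812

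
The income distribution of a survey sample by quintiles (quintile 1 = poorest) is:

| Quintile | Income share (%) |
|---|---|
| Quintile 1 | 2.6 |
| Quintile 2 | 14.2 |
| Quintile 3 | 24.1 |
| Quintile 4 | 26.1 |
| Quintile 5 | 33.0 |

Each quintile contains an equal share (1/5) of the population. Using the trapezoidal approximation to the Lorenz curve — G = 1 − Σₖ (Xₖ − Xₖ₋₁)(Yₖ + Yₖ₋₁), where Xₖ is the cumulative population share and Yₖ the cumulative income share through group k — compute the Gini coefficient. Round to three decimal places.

Cumulative income shares Yₖ: 0.0260, 0.1680, 0.4090, 0.6700, 1.0000
Σ (Xₖ−Xₖ₋₁)(Yₖ+Yₖ₋₁) = (1/5)(0.0260+0.0000) + (1/5)(0.1680+0.0260) + (1/5)(0.4090+0.1680) + (1/5)(0.6700+0.4090) + (1/5)(1.0000+0.6700)
  = 0.0052 + 0.0388 + 0.1154 + 0.2158 + 0.3340 = 0.7092
G = 1 − 0.7092 = 0.2908

0.291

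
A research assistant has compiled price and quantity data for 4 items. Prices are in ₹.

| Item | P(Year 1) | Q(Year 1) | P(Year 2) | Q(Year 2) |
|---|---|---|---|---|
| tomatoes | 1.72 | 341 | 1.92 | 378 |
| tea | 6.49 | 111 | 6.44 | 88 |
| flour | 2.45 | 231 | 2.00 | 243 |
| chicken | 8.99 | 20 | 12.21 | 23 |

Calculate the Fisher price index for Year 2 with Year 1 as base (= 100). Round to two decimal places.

Laspeyres component (base-period weights):
ΣP(Year 2)Q(Year 1) = 1.92×341 + 6.44×111 + 2.00×231 + 12.21×20 = 654.72 + 714.84 + 462 + 244.2 = 2075.76
ΣP(Year 1)Q(Year 1) = 1.72×341 + 6.49×111 + 2.45×231 + 8.99×20 = 586.52 + 720.39 + 565.95 + 179.8 = 2052.66
L = 2075.76 / 2052.66 × 100 = 101.1254
Paasche component (current-period weights):
ΣP(Year 2)Q(Year 2) = 1.92×378 + 6.44×88 + 2.00×243 + 12.21×23 = 725.76 + 566.72 + 486 + 280.83 = 2059.31
ΣP(Year 1)Q(Year 2) = 1.72×378 + 6.49×88 + 2.45×243 + 8.99×23 = 650.16 + 571.12 + 595.35 + 206.77 = 2023.4
P = 2059.31 / 2023.4 × 100 = 101.7747
Fisher = √(L × P) = √(101.1254 × 101.7747) = 101.4495

101.45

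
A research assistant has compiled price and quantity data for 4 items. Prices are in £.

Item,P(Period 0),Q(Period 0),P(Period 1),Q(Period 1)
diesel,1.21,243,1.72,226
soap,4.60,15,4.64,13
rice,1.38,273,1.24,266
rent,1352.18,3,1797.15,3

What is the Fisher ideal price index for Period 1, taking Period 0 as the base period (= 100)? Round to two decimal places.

129.67

Laspeyres component (base-period weights):
ΣP(Period 1)Q(Period 0) = 1.72×243 + 4.64×15 + 1.24×273 + 1797.15×3 = 417.96 + 69.6 + 338.52 + 5391.45 = 6217.53
ΣP(Period 0)Q(Period 0) = 1.21×243 + 4.60×15 + 1.38×273 + 1352.18×3 = 294.03 + 69 + 376.74 + 4056.54 = 4796.31
L = 6217.53 / 4796.31 × 100 = 129.6315
Paasche component (current-period weights):
ΣP(Period 1)Q(Period 1) = 1.72×226 + 4.64×13 + 1.24×266 + 1797.15×3 = 388.72 + 60.32 + 329.84 + 5391.45 = 6170.33
ΣP(Period 0)Q(Period 1) = 1.21×226 + 4.60×13 + 1.38×266 + 1352.18×3 = 273.46 + 59.8 + 367.08 + 4056.54 = 4756.88
P = 6170.33 / 4756.88 × 100 = 129.7138
Fisher = √(L × P) = √(129.6315 × 129.7138) = 129.6727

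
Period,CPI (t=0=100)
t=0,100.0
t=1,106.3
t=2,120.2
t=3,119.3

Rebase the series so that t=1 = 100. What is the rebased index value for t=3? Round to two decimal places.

Rebased(t=3) = 119.3 / 106.3 × 100 = 112.2295

112.23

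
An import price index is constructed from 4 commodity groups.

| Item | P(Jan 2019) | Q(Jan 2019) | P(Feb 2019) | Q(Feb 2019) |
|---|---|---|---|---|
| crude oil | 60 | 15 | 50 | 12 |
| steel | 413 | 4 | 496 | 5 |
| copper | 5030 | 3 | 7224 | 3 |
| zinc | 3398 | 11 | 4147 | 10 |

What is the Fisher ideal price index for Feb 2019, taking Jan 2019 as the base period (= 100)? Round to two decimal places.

Laspeyres component (base-period weights):
ΣP(Feb 2019)Q(Jan 2019) = 50×15 + 496×4 + 7224×3 + 4147×11 = 750 + 1984 + 21672 + 45617 = 70023
ΣP(Jan 2019)Q(Jan 2019) = 60×15 + 413×4 + 5030×3 + 3398×11 = 900 + 1652 + 15090 + 37378 = 55020
L = 70023 / 55020 × 100 = 127.2683
Paasche component (current-period weights):
ΣP(Feb 2019)Q(Feb 2019) = 50×12 + 496×5 + 7224×3 + 4147×10 = 600 + 2480 + 21672 + 41470 = 66222
ΣP(Jan 2019)Q(Feb 2019) = 60×12 + 413×5 + 5030×3 + 3398×10 = 720 + 2065 + 15090 + 33980 = 51855
P = 66222 / 51855 × 100 = 127.7061
Fisher = √(L × P) = √(127.2683 × 127.7061) = 127.4870

127.49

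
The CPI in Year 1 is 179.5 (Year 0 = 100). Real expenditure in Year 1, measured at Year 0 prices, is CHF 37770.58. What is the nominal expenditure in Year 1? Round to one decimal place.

67798.2

Nominal = Real × (Index/100) = 37770.58 × (179.5/100)
        = 37770.58 × 1.795 = 67798.1911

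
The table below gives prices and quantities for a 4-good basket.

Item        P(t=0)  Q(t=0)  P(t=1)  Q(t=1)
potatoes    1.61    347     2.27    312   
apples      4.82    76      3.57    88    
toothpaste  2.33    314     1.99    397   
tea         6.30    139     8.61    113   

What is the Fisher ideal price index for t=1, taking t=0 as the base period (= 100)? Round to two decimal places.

Laspeyres component (base-period weights):
ΣP(t=1)Q(t=0) = 2.27×347 + 3.57×76 + 1.99×314 + 8.61×139 = 787.69 + 271.32 + 624.86 + 1196.79 = 2880.66
ΣP(t=0)Q(t=0) = 1.61×347 + 4.82×76 + 2.33×314 + 6.30×139 = 558.67 + 366.32 + 731.62 + 875.7 = 2532.31
L = 2880.66 / 2532.31 × 100 = 113.7562
Paasche component (current-period weights):
ΣP(t=1)Q(t=1) = 2.27×312 + 3.57×88 + 1.99×397 + 8.61×113 = 708.24 + 314.16 + 790.03 + 972.93 = 2785.36
ΣP(t=0)Q(t=1) = 1.61×312 + 4.82×88 + 2.33×397 + 6.30×113 = 502.32 + 424.16 + 925.01 + 711.9 = 2563.39
P = 2785.36 / 2563.39 × 100 = 108.6592
Fisher = √(L × P) = √(113.7562 × 108.6592) = 111.1785

111.18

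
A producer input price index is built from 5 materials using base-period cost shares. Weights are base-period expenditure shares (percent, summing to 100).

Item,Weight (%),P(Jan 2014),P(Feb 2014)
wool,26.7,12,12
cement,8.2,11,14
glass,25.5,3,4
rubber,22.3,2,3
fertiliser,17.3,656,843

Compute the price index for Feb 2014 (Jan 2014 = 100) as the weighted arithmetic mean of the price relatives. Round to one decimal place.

wool: 26.7 × (12/12) = 26.7 × 1.000000 = 26.7000
cement: 8.2 × (14/11) = 8.2 × 1.272727 = 10.4364
glass: 25.5 × (4/3) = 25.5 × 1.333333 = 34.0000
rubber: 22.3 × (3/2) = 22.3 × 1.500000 = 33.4500
fertiliser: 17.3 × (843/656) = 17.3 × 1.285061 = 22.2316
Index = Σ wᵢ·(p₁ᵢ/p₀ᵢ) = 26.7000 + 10.4364 + 34.0000 + 33.4500 + 22.2316 = 126.8179

126.8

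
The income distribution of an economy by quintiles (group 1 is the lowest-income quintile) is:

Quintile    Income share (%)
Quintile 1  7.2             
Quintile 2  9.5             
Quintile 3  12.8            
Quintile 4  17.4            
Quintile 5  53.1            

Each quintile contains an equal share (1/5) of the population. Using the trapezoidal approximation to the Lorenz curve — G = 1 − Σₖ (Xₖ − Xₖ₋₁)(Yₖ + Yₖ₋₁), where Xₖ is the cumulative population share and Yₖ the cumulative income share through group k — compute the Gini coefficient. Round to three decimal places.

0.399

Cumulative income shares Yₖ: 0.0720, 0.1670, 0.2950, 0.4690, 1.0000
Σ (Xₖ−Xₖ₋₁)(Yₖ+Yₖ₋₁) = (1/5)(0.0720+0.0000) + (1/5)(0.1670+0.0720) + (1/5)(0.2950+0.1670) + (1/5)(0.4690+0.2950) + (1/5)(1.0000+0.4690)
  = 0.0144 + 0.0478 + 0.0924 + 0.1528 + 0.2938 = 0.6012
G = 1 − 0.6012 = 0.3988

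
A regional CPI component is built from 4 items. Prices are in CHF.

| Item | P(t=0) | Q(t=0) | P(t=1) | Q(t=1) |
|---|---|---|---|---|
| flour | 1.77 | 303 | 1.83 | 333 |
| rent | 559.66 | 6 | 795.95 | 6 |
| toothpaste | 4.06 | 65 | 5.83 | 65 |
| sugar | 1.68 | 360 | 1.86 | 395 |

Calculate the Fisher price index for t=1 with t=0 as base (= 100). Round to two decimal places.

Laspeyres component (base-period weights):
ΣP(t=1)Q(t=0) = 1.83×303 + 795.95×6 + 5.83×65 + 1.86×360 = 554.49 + 4775.7 + 378.95 + 669.6 = 6378.74
ΣP(t=0)Q(t=0) = 1.77×303 + 559.66×6 + 4.06×65 + 1.68×360 = 536.31 + 3357.96 + 263.9 + 604.8 = 4762.97
L = 6378.74 / 4762.97 × 100 = 133.9236
Paasche component (current-period weights):
ΣP(t=1)Q(t=1) = 1.83×333 + 795.95×6 + 5.83×65 + 1.86×395 = 609.39 + 4775.7 + 378.95 + 734.7 = 6498.74
ΣP(t=0)Q(t=1) = 1.77×333 + 559.66×6 + 4.06×65 + 1.68×395 = 589.41 + 3357.96 + 263.9 + 663.6 = 4874.87
P = 6498.74 / 4874.87 × 100 = 133.3110
Fisher = √(L × P) = √(133.9236 × 133.3110) = 133.6170

133.62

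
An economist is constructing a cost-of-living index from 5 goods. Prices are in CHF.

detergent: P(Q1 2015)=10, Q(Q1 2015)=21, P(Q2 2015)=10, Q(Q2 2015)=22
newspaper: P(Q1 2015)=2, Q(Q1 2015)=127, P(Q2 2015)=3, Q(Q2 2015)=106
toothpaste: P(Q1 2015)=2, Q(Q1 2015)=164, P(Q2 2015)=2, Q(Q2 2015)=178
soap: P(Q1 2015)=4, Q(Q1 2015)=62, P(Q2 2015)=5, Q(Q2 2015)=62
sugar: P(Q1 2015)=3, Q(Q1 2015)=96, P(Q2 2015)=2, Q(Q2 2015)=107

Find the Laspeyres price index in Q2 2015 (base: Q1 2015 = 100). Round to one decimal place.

107.0

Laspeyres price index uses base-period quantities as weights.
ΣP(Q2 2015)·Q(Q1 2015) = 10×21 + 3×127 + 2×164 + 5×62 + 2×96 = 210 + 381 + 328 + 310 + 192 = 1421
ΣP(Q1 2015)·Q(Q1 2015) = 10×21 + 2×127 + 2×164 + 4×62 + 3×96 = 210 + 254 + 328 + 248 + 288 = 1328
Index = 1421 / 1328 × 100 = 107.0030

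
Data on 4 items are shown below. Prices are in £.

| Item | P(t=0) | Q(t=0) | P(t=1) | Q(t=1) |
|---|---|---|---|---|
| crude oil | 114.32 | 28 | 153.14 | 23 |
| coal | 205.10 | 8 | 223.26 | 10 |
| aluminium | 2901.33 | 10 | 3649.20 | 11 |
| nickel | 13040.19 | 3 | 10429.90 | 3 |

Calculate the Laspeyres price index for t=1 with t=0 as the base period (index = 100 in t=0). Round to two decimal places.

Laspeyres price index uses base-period quantities as weights.
ΣP(t=1)·Q(t=0) = 153.14×28 + 223.26×8 + 3649.20×10 + 10429.90×3 = 4287.92 + 1786.08 + 36492 + 31289.7 = 73855.7
ΣP(t=0)·Q(t=0) = 114.32×28 + 205.10×8 + 2901.33×10 + 13040.19×3 = 3200.96 + 1640.8 + 29013.3 + 39120.57 = 72975.63
Index = 73855.7 / 72975.63 × 100 = 101.2060

101.21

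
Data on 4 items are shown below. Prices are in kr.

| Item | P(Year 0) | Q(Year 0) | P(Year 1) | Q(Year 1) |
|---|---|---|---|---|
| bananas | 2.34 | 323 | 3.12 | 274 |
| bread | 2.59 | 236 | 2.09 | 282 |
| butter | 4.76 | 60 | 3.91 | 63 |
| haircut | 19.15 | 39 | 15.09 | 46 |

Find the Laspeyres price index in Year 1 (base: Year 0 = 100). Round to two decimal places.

Laspeyres price index uses base-period quantities as weights.
ΣP(Year 1)·Q(Year 0) = 3.12×323 + 2.09×236 + 3.91×60 + 15.09×39 = 1007.76 + 493.24 + 234.6 + 588.51 = 2324.11
ΣP(Year 0)·Q(Year 0) = 2.34×323 + 2.59×236 + 4.76×60 + 19.15×39 = 755.82 + 611.24 + 285.6 + 746.85 = 2399.51
Index = 2324.11 / 2399.51 × 100 = 96.8577

96.86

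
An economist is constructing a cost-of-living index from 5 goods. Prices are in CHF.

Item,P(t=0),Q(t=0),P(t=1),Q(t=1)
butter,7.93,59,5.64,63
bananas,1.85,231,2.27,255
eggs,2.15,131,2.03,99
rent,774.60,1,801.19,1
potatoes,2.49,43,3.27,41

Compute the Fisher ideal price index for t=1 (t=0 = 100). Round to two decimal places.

100.38

Laspeyres component (base-period weights):
ΣP(t=1)Q(t=0) = 5.64×59 + 2.27×231 + 2.03×131 + 801.19×1 + 3.27×43 = 332.76 + 524.37 + 265.93 + 801.19 + 140.61 = 2064.86
ΣP(t=0)Q(t=0) = 7.93×59 + 1.85×231 + 2.15×131 + 774.60×1 + 2.49×43 = 467.87 + 427.35 + 281.65 + 774.6 + 107.07 = 2058.54
L = 2064.86 / 2058.54 × 100 = 100.3070
Paasche component (current-period weights):
ΣP(t=1)Q(t=1) = 5.64×63 + 2.27×255 + 2.03×99 + 801.19×1 + 3.27×41 = 355.32 + 578.85 + 200.97 + 801.19 + 134.07 = 2070.4
ΣP(t=0)Q(t=1) = 7.93×63 + 1.85×255 + 2.15×99 + 774.60×1 + 2.49×41 = 499.59 + 471.75 + 212.85 + 774.6 + 102.09 = 2060.88
P = 2070.4 / 2060.88 × 100 = 100.4619
Fisher = √(L × P) = √(100.3070 × 100.4619) = 100.3844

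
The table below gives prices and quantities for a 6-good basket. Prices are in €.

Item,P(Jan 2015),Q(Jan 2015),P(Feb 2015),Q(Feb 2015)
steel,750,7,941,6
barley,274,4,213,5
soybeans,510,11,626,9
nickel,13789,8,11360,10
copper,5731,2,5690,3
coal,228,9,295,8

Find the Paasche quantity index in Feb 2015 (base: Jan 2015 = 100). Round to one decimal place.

121.9

Paasche quantity index uses current-period prices as weights.
ΣP(Feb 2015)·Q(Feb 2015) = 941×6 + 213×5 + 626×9 + 11360×10 + 5690×3 + 295×8 = 5646 + 1065 + 5634 + 113600 + 17070 + 2360 = 145375
ΣP(Feb 2015)·Q(Jan 2015) = 941×7 + 213×4 + 626×11 + 11360×8 + 5690×2 + 295×9 = 6587 + 852 + 6886 + 90880 + 11380 + 2655 = 119240
Index = 145375 / 119240 × 100 = 121.9180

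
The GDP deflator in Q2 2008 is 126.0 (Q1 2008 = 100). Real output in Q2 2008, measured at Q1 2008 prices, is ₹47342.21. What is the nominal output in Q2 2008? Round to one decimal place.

59651.2

Nominal = Real × (Index/100) = 47342.21 × (126.0/100)
        = 47342.21 × 1.260 = 59651.1846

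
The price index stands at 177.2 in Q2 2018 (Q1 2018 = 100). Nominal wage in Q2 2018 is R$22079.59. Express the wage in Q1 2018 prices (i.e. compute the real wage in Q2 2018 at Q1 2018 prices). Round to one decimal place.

12460.3

Real = Nominal ÷ (Index/100) = 22079.59 ÷ (177.2/100)
     = 22079.59 ÷ 1.772 = 12460.2652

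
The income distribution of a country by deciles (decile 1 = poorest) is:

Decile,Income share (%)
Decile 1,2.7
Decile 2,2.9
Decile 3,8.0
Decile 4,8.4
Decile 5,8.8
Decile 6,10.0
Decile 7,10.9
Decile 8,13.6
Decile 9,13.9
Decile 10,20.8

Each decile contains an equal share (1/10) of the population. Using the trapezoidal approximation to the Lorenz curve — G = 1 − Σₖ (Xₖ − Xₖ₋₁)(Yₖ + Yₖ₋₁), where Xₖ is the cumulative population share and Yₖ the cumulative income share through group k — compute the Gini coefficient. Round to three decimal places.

0.277

Cumulative income shares Yₖ: 0.0270, 0.0560, 0.1360, 0.2200, 0.3080, 0.4080, 0.5170, 0.6530, 0.7920, 1.0000
Σ (Xₖ−Xₖ₋₁)(Yₖ+Yₖ₋₁) = (1/10)(0.0270+0.0000) + (1/10)(0.0560+0.0270) + (1/10)(0.1360+0.0560) + (1/10)(0.2200+0.1360) + (1/10)(0.3080+0.2200) + (1/10)(0.4080+0.3080) + (1/10)(0.5170+0.4080) + (1/10)(0.6530+0.5170) + (1/10)(0.7920+0.6530) + (1/10)(1.0000+0.7920)
  = 0.0027 + 0.0083 + 0.0192 + 0.0356 + 0.0528 + 0.0716 + 0.0925 + 0.1170 + 0.1445 + 0.1792 = 0.7234
G = 1 − 0.7234 = 0.2766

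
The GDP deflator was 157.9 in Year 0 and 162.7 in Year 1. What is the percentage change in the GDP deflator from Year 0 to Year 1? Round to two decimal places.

3.04%

Change = (162.7 − 157.9) / 157.9 × 100
       = 4.8 / 157.9 × 100 = 3.0399%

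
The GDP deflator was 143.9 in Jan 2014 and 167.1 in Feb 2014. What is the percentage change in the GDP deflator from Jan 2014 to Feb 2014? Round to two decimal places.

Change = (167.1 − 143.9) / 143.9 × 100
       = 23.2 / 143.9 × 100 = 16.1223%

16.12%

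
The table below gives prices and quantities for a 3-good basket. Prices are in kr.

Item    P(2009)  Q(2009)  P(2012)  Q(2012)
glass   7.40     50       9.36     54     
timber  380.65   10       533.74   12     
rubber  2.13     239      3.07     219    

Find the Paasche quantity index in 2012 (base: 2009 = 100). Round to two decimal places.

Paasche quantity index uses current-period prices as weights.
ΣP(2012)·Q(2012) = 9.36×54 + 533.74×12 + 3.07×219 = 505.44 + 6404.88 + 672.33 = 7582.65
ΣP(2012)·Q(2009) = 9.36×50 + 533.74×10 + 3.07×239 = 468 + 5337.4 + 733.73 = 6539.13
Index = 7582.65 / 6539.13 × 100 = 115.9581

115.96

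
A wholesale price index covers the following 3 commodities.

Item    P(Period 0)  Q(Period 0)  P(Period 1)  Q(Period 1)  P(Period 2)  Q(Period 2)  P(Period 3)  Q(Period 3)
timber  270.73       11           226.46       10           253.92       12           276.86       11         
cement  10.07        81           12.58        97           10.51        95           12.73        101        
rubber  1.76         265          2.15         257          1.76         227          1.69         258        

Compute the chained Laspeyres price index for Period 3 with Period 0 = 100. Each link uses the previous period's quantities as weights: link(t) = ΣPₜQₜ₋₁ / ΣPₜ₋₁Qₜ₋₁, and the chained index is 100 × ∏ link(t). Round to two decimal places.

105.21

Link Period 0→Period 1:
ΣP(Period 1)Q(Period 0) = 226.46×11 + 12.58×81 + 2.15×265 = 2491.06 + 1018.98 + 569.75 = 4079.79
ΣP(Period 0)Q(Period 0) = 270.73×11 + 10.07×81 + 1.76×265 = 2978.03 + 815.67 + 466.4 = 4260.1
link = 4079.79/4260.1 = 0.957675
Link Period 1→Period 2:
ΣP(Period 2)Q(Period 1) = 253.92×10 + 10.51×97 + 1.76×257 = 2539.2 + 1019.47 + 452.32 = 4010.99
ΣP(Period 1)Q(Period 1) = 226.46×10 + 12.58×97 + 2.15×257 = 2264.6 + 1220.26 + 552.55 = 4037.41
link = 4010.99/4037.41 = 0.993456
Link Period 2→Period 3:
ΣP(Period 3)Q(Period 2) = 276.86×12 + 12.73×95 + 1.69×227 = 3322.32 + 1209.35 + 383.63 = 4915.3
ΣP(Period 2)Q(Period 2) = 253.92×12 + 10.51×95 + 1.76×227 = 3047.04 + 998.45 + 399.52 = 4445.01
link = 4915.3/4445.01 = 1.105802
Chained index = 100 × 0.957675 × 0.993456 × 1.105802 = 105.2069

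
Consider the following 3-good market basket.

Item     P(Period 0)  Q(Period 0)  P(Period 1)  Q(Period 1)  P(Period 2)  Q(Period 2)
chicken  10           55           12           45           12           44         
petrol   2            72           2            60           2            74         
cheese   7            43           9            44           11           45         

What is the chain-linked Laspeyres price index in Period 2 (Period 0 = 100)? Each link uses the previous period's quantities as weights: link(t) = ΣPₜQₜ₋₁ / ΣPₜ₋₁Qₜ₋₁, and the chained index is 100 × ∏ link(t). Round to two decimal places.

129.67

Link Period 0→Period 1:
ΣP(Period 1)Q(Period 0) = 12×55 + 2×72 + 9×43 = 660 + 144 + 387 = 1191
ΣP(Period 0)Q(Period 0) = 10×55 + 2×72 + 7×43 = 550 + 144 + 301 = 995
link = 1191/995 = 1.196985
Link Period 1→Period 2:
ΣP(Period 2)Q(Period 1) = 12×45 + 2×60 + 11×44 = 540 + 120 + 484 = 1144
ΣP(Period 1)Q(Period 1) = 12×45 + 2×60 + 9×44 = 540 + 120 + 396 = 1056
link = 1144/1056 = 1.083333
Chained index = 100 × 1.196985 × 1.083333 = 129.6734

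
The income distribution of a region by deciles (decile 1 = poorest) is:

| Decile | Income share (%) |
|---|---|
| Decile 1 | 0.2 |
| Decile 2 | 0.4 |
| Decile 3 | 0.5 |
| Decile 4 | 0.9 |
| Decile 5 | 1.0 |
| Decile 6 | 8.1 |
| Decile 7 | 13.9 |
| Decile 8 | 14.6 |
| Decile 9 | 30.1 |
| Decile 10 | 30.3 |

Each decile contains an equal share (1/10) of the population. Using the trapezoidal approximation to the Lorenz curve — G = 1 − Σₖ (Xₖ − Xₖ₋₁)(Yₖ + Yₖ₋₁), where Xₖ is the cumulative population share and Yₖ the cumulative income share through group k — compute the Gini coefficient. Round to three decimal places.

0.595

Cumulative income shares Yₖ: 0.0020, 0.0060, 0.0110, 0.0200, 0.0300, 0.1110, 0.2500, 0.3960, 0.6970, 1.0000
Σ (Xₖ−Xₖ₋₁)(Yₖ+Yₖ₋₁) = (1/10)(0.0020+0.0000) + (1/10)(0.0060+0.0020) + (1/10)(0.0110+0.0060) + (1/10)(0.0200+0.0110) + (1/10)(0.0300+0.0200) + (1/10)(0.1110+0.0300) + (1/10)(0.2500+0.1110) + (1/10)(0.3960+0.2500) + (1/10)(0.6970+0.3960) + (1/10)(1.0000+0.6970)
  = 0.0002 + 0.0008 + 0.0017 + 0.0031 + 0.0050 + 0.0141 + 0.0361 + 0.0646 + 0.1093 + 0.1697 = 0.4046
G = 1 − 0.4046 = 0.5954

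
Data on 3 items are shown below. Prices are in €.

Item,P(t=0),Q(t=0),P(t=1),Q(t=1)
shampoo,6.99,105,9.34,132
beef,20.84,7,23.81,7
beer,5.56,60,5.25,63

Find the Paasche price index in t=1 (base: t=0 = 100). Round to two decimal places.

Paasche price index uses current-period quantities as weights.
ΣP(t=1)·Q(t=1) = 9.34×132 + 23.81×7 + 5.25×63 = 1232.88 + 166.67 + 330.75 = 1730.3
ΣP(t=0)·Q(t=1) = 6.99×132 + 20.84×7 + 5.56×63 = 922.68 + 145.88 + 350.28 = 1418.84
Index = 1730.3 / 1418.84 × 100 = 121.9517

121.95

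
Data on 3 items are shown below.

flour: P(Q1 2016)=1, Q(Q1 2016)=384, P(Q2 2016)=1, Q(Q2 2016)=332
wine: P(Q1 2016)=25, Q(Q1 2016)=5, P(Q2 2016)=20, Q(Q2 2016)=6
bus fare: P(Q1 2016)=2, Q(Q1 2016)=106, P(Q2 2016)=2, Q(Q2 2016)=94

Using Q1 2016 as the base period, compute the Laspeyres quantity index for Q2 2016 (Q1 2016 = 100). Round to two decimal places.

92.93

Laspeyres quantity index uses base-period prices as weights.
ΣP(Q1 2016)·Q(Q2 2016) = 1×332 + 25×6 + 2×94 = 332 + 150 + 188 = 670
ΣP(Q1 2016)·Q(Q1 2016) = 1×384 + 25×5 + 2×106 = 384 + 125 + 212 = 721
Index = 670 / 721 × 100 = 92.9265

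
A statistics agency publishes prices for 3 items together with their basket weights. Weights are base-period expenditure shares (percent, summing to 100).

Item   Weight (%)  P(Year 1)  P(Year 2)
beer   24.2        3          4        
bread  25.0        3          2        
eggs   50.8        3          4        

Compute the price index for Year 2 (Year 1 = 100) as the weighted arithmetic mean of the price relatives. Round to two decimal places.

116.67

beer: 24.2 × (4/3) = 24.2 × 1.333333 = 32.2667
bread: 25.0 × (2/3) = 25.0 × 0.666667 = 16.6667
eggs: 50.8 × (4/3) = 50.8 × 1.333333 = 67.7333
Index = Σ wᵢ·(p₁ᵢ/p₀ᵢ) = 32.2667 + 16.6667 + 67.7333 = 116.6667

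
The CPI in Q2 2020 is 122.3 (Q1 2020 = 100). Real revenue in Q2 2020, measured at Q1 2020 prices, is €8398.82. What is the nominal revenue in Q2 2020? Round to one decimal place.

Nominal = Real × (Index/100) = 8398.82 × (122.3/100)
        = 8398.82 × 1.223 = 10271.7569

10271.8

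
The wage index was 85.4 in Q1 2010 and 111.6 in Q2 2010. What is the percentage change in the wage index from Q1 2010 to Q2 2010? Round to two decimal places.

30.68%

Change = (111.6 − 85.4) / 85.4 × 100
       = 26.2 / 85.4 × 100 = 30.6792%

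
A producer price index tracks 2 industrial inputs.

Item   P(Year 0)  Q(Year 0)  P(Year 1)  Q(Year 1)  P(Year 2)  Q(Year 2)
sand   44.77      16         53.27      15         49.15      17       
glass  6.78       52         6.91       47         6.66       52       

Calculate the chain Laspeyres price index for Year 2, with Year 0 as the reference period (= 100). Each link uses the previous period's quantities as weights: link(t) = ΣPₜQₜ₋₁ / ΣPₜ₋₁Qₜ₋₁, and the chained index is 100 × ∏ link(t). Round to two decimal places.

Link Year 0→Year 1:
ΣP(Year 1)Q(Year 0) = 53.27×16 + 6.91×52 = 852.32 + 359.32 = 1211.64
ΣP(Year 0)Q(Year 0) = 44.77×16 + 6.78×52 = 716.32 + 352.56 = 1068.88
link = 1211.64/1068.88 = 1.133560
Link Year 1→Year 2:
ΣP(Year 2)Q(Year 1) = 49.15×15 + 6.66×47 = 737.25 + 313.02 = 1050.27
ΣP(Year 1)Q(Year 1) = 53.27×15 + 6.91×47 = 799.05 + 324.77 = 1123.82
link = 1050.27/1123.82 = 0.934554
Chained index = 100 × 1.133560 × 0.934554 = 105.9373

105.94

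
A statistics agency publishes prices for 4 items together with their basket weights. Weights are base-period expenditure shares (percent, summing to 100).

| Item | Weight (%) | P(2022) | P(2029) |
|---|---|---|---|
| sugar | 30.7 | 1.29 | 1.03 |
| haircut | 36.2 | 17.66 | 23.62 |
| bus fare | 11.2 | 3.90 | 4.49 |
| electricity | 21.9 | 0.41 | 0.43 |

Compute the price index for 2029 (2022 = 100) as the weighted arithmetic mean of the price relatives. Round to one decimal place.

108.8

sugar: 30.7 × (1.03/1.29) = 30.7 × 0.798450 = 24.5124
haircut: 36.2 × (23.62/17.66) = 36.2 × 1.337486 = 48.4170
bus fare: 11.2 × (4.49/3.90) = 11.2 × 1.151282 = 12.8944
electricity: 21.9 × (0.43/0.41) = 21.9 × 1.048780 = 22.9683
Index = Σ wᵢ·(p₁ᵢ/p₀ᵢ) = 24.5124 + 48.4170 + 12.8944 + 22.9683 = 108.7920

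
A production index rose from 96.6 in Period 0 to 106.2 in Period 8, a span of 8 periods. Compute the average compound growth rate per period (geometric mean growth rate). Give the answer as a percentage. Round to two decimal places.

Growth factor = (106.2/96.6)^(1/8) = (1.099379)^(1/8) = 1.011914
Growth rate = 1.011914 − 1 = 0.011914 = 1.1914%

1.19%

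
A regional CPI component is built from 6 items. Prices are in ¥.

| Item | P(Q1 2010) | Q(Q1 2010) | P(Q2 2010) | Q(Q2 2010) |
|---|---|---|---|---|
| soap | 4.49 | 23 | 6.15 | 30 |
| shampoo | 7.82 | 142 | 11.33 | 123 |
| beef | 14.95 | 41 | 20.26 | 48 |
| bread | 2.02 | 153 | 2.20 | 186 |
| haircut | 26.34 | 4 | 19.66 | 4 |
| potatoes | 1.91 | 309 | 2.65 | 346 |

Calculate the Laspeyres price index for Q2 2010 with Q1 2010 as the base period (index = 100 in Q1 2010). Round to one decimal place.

Laspeyres price index uses base-period quantities as weights.
ΣP(Q2 2010)·Q(Q1 2010) = 6.15×23 + 11.33×142 + 20.26×41 + 2.20×153 + 19.66×4 + 2.65×309 = 141.45 + 1608.86 + 830.66 + 336.6 + 78.64 + 818.85 = 3815.06
ΣP(Q1 2010)·Q(Q1 2010) = 4.49×23 + 7.82×142 + 14.95×41 + 2.02×153 + 26.34×4 + 1.91×309 = 103.27 + 1110.44 + 612.95 + 309.06 + 105.36 + 590.19 = 2831.27
Index = 3815.06 / 2831.27 × 100 = 134.7473

134.7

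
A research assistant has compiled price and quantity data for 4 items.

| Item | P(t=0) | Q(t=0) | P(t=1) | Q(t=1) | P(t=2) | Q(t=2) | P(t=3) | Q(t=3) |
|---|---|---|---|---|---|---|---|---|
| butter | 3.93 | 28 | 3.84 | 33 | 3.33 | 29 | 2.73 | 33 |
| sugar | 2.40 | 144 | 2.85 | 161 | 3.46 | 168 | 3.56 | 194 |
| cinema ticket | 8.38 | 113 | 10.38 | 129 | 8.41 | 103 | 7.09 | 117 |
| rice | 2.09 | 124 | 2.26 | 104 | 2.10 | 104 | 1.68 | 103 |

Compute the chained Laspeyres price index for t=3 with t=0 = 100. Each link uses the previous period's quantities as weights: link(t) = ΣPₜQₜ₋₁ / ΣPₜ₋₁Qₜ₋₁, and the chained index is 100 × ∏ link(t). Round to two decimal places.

Link t=0→t=1:
ΣP(t=1)Q(t=0) = 3.84×28 + 2.85×144 + 10.38×113 + 2.26×124 = 107.52 + 410.4 + 1172.94 + 280.24 = 1971.1
ΣP(t=0)Q(t=0) = 3.93×28 + 2.40×144 + 8.38×113 + 2.09×124 = 110.04 + 345.6 + 946.94 + 259.16 = 1661.74
link = 1971.1/1661.74 = 1.186166
Link t=1→t=2:
ΣP(t=2)Q(t=1) = 3.33×33 + 3.46×161 + 8.41×129 + 2.10×104 = 109.89 + 557.06 + 1084.89 + 218.4 = 1970.24
ΣP(t=1)Q(t=1) = 3.84×33 + 2.85×161 + 10.38×129 + 2.26×104 = 126.72 + 458.85 + 1339.02 + 235.04 = 2159.63
link = 1970.24/2159.63 = 0.912304
Link t=2→t=3:
ΣP(t=3)Q(t=2) = 2.73×29 + 3.56×168 + 7.09×103 + 1.68×104 = 79.17 + 598.08 + 730.27 + 174.72 = 1582.24
ΣP(t=2)Q(t=2) = 3.33×29 + 3.46×168 + 8.41×103 + 2.10×104 = 96.57 + 581.28 + 866.23 + 218.4 = 1762.48
link = 1582.24/1762.48 = 0.897735
Chained index = 100 × 1.186166 × 0.912304 × 0.897735 = 97.1479

97.15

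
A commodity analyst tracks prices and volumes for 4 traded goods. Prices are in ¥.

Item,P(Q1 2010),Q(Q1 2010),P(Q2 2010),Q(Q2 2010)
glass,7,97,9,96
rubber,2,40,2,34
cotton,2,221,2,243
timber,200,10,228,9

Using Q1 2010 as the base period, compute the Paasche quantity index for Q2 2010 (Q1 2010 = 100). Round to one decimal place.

94.4

Paasche quantity index uses current-period prices as weights.
ΣP(Q2 2010)·Q(Q2 2010) = 9×96 + 2×34 + 2×243 + 228×9 = 864 + 68 + 486 + 2052 = 3470
ΣP(Q2 2010)·Q(Q1 2010) = 9×97 + 2×40 + 2×221 + 228×10 = 873 + 80 + 442 + 2280 = 3675
Index = 3470 / 3675 × 100 = 94.4218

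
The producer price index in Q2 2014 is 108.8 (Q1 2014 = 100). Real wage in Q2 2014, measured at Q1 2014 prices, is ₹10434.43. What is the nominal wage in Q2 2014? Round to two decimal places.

11352.66

Nominal = Real × (Index/100) = 10434.43 × (108.8/100)
        = 10434.43 × 1.088 = 11352.6598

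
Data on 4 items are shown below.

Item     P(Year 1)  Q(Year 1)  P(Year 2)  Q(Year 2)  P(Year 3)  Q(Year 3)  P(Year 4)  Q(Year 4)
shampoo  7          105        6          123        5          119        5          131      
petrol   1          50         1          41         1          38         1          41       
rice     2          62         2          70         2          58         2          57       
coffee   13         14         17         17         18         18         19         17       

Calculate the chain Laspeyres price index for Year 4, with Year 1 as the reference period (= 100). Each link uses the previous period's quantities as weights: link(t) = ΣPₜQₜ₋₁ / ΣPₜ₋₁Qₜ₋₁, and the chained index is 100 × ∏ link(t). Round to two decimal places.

88.59

Link Year 1→Year 2:
ΣP(Year 2)Q(Year 1) = 6×105 + 1×50 + 2×62 + 17×14 = 630 + 50 + 124 + 238 = 1042
ΣP(Year 1)Q(Year 1) = 7×105 + 1×50 + 2×62 + 13×14 = 735 + 50 + 124 + 182 = 1091
link = 1042/1091 = 0.955087
Link Year 2→Year 3:
ΣP(Year 3)Q(Year 2) = 5×123 + 1×41 + 2×70 + 18×17 = 615 + 41 + 140 + 306 = 1102
ΣP(Year 2)Q(Year 2) = 6×123 + 1×41 + 2×70 + 17×17 = 738 + 41 + 140 + 289 = 1208
link = 1102/1208 = 0.912252
Link Year 3→Year 4:
ΣP(Year 4)Q(Year 3) = 5×119 + 1×38 + 2×58 + 19×18 = 595 + 38 + 116 + 342 = 1091
ΣP(Year 3)Q(Year 3) = 5×119 + 1×38 + 2×58 + 18×18 = 595 + 38 + 116 + 324 = 1073
link = 1091/1073 = 1.016775
Chained index = 100 × 0.955087 × 0.912252 × 1.016775 = 88.5896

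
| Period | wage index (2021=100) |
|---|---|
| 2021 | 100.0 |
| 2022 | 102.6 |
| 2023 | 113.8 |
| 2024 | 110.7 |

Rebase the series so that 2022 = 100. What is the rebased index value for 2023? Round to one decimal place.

110.9

Rebased(2023) = 113.8 / 102.6 × 100 = 110.9162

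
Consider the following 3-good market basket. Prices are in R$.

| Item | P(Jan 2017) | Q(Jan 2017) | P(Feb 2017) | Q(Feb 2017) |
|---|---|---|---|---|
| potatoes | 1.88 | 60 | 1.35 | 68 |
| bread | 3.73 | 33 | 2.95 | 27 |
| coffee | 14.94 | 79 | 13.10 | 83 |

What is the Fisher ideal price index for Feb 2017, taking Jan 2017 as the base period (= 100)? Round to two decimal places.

Laspeyres component (base-period weights):
ΣP(Feb 2017)Q(Jan 2017) = 1.35×60 + 2.95×33 + 13.10×79 = 81 + 97.35 + 1034.9 = 1213.25
ΣP(Jan 2017)Q(Jan 2017) = 1.88×60 + 3.73×33 + 14.94×79 = 112.8 + 123.09 + 1180.26 = 1416.15
L = 1213.25 / 1416.15 × 100 = 85.6724
Paasche component (current-period weights):
ΣP(Feb 2017)Q(Feb 2017) = 1.35×68 + 2.95×27 + 13.10×83 = 91.8 + 79.65 + 1087.3 = 1258.75
ΣP(Jan 2017)Q(Feb 2017) = 1.88×68 + 3.73×27 + 14.94×83 = 127.84 + 100.71 + 1240.02 = 1468.57
P = 1258.75 / 1468.57 × 100 = 85.7126
Fisher = √(L × P) = √(85.6724 × 85.7126) = 85.6925

85.69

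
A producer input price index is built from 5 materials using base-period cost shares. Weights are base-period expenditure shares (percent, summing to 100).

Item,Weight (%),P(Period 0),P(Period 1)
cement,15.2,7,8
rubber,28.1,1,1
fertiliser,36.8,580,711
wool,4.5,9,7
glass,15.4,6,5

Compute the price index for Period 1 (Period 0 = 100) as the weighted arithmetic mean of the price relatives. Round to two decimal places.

cement: 15.2 × (8/7) = 15.2 × 1.142857 = 17.3714
rubber: 28.1 × (1/1) = 28.1 × 1.000000 = 28.1000
fertiliser: 36.8 × (711/580) = 36.8 × 1.225862 = 45.1117
wool: 4.5 × (7/9) = 4.5 × 0.777778 = 3.5000
glass: 15.4 × (5/6) = 15.4 × 0.833333 = 12.8333
Index = Σ wᵢ·(p₁ᵢ/p₀ᵢ) = 17.3714 + 28.1000 + 45.1117 + 3.5000 + 12.8333 = 106.9165

106.92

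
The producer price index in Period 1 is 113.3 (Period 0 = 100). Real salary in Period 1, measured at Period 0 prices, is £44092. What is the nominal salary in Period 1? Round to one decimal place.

Nominal = Real × (Index/100) = 44092 × (113.3/100)
        = 44092 × 1.133 = 49956.2360

49956.2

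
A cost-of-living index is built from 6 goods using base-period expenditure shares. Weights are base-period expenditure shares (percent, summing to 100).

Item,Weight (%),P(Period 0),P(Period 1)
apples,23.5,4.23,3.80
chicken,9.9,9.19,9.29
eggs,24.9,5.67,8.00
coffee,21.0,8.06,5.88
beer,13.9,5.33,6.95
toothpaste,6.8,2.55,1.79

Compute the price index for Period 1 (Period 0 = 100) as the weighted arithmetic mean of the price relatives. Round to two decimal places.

apples: 23.5 × (3.80/4.23) = 23.5 × 0.898345 = 21.1111
chicken: 9.9 × (9.29/9.19) = 9.9 × 1.010881 = 10.0077
eggs: 24.9 × (8.00/5.67) = 24.9 × 1.410935 = 35.1323
coffee: 21.0 × (5.88/8.06) = 21.0 × 0.729529 = 15.3201
beer: 13.9 × (6.95/5.33) = 13.9 × 1.303940 = 18.1248
toothpaste: 6.8 × (1.79/2.55) = 6.8 × 0.701961 = 4.7733
Index = Σ wᵢ·(p₁ᵢ/p₀ᵢ) = 21.1111 + 10.0077 + 35.1323 + 15.3201 + 18.1248 + 4.7733 = 104.4693

104.47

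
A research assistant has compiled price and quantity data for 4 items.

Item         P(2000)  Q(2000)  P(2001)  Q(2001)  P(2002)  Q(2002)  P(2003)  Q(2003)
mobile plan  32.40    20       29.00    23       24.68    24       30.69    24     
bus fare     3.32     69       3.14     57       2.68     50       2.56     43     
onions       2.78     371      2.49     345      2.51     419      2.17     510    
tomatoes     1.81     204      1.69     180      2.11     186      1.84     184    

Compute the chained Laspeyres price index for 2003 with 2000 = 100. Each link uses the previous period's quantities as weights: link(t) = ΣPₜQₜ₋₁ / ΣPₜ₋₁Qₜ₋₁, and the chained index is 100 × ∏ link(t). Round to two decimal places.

86.50

Link 2000→2001:
ΣP(2001)Q(2000) = 29.00×20 + 3.14×69 + 2.49×371 + 1.69×204 = 580 + 216.66 + 923.79 + 344.76 = 2065.21
ΣP(2000)Q(2000) = 32.40×20 + 3.32×69 + 2.78×371 + 1.81×204 = 648 + 229.08 + 1031.38 + 369.24 = 2277.7
link = 2065.21/2277.7 = 0.906709
Link 2001→2002:
ΣP(2002)Q(2001) = 24.68×23 + 2.68×57 + 2.51×345 + 2.11×180 = 567.64 + 152.76 + 865.95 + 379.8 = 1966.15
ΣP(2001)Q(2001) = 29.00×23 + 3.14×57 + 2.49×345 + 1.69×180 = 667 + 178.98 + 859.05 + 304.2 = 2009.23
link = 1966.15/2009.23 = 0.978559
Link 2002→2003:
ΣP(2003)Q(2002) = 30.69×24 + 2.56×50 + 2.17×419 + 1.84×186 = 736.56 + 128 + 909.23 + 342.24 = 2116.03
ΣP(2002)Q(2002) = 24.68×24 + 2.68×50 + 2.51×419 + 2.11×186 = 592.32 + 134 + 1051.69 + 392.46 = 2170.47
link = 2116.03/2170.47 = 0.974918
Chained index = 100 × 0.906709 × 0.978559 × 0.974918 = 86.5013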